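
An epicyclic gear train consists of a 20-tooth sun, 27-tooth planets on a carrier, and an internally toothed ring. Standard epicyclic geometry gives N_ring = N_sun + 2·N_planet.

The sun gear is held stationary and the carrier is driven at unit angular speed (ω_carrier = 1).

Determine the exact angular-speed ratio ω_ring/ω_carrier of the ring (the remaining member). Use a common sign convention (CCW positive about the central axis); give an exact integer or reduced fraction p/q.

47/37

N_ring = 20 + 2·27 = 74
20(ω_s−ω_c) = −74(ω_r−ω_c),  ω_s=0, ω_c=1
ω_r = 1 − (20/74)(0−1) = 47/37
ω_r/ω_c = 47/37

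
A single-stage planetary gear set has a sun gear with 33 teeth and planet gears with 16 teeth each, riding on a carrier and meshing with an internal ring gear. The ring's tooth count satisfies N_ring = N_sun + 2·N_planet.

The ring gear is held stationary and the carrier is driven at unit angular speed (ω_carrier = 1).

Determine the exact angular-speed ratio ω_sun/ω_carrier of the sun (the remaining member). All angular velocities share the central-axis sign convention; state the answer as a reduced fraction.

N_ring = 33 + 2·16 = 65
33(ω_s−ω_c) = −65(ω_r−ω_c),  ω_r=0, ω_c=1
ω_s = 1 − (65/33)(0−1) = 98/33
ω_s/ω_c = 98/33

98/33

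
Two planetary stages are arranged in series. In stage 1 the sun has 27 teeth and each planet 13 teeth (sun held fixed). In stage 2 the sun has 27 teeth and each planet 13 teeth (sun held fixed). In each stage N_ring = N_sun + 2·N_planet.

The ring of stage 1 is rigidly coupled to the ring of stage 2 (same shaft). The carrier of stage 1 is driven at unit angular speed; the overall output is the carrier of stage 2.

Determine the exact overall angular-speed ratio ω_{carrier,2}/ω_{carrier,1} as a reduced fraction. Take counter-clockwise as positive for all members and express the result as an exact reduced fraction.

Stage 1: N_ring = 27 + 2·13 = 53
Stage 1: 27(ω_s−ω_c) = −53(ω_r−ω_c),  ω_s=0, ω_c=1
Stage 1: ω_r = 1 − (27/53)(0−1) = 80/53
  ⇒ ω_r¹/ω_c¹ = 80/53
Stage 2: N_ring = 27 + 2·13 = 53
Stage 2: 27(ω_s−ω_c) = −53(ω_r−ω_c),  ω_s=0, ω_r=1
Stage 2: 27(0−ω_c) = −53(1−ω_c)  ⇒  80ω_c = 53  ⇒  ω_c = 53/80
  ⇒ ω_c²/ω_r² = 53/80
Coupling ω_r² = ω_r¹ ⇒ overall = 80/53 × 53/80 = 1

1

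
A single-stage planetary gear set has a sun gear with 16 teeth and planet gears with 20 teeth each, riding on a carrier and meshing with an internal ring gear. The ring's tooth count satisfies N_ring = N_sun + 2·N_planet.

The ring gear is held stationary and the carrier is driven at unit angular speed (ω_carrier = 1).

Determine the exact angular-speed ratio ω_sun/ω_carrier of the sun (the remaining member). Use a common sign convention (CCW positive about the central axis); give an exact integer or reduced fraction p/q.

9/2

N_ring = 16 + 2·20 = 56
16(ω_s−ω_c) = −56(ω_r−ω_c),  ω_r=0, ω_c=1
ω_s = 1 − (56/16)(0−1) = 9/2
ω_s/ω_c = 9/2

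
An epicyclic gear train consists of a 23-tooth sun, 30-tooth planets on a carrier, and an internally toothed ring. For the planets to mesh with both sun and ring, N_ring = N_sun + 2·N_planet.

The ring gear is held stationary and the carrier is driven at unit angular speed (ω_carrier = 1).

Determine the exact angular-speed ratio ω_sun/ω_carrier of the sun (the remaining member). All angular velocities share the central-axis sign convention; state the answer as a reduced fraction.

106/23

N_ring = 23 + 2·30 = 83
23(ω_s−ω_c) = −83(ω_r−ω_c),  ω_r=0, ω_c=1
ω_s = 1 − (83/23)(0−1) = 106/23
ω_s/ω_c = 106/23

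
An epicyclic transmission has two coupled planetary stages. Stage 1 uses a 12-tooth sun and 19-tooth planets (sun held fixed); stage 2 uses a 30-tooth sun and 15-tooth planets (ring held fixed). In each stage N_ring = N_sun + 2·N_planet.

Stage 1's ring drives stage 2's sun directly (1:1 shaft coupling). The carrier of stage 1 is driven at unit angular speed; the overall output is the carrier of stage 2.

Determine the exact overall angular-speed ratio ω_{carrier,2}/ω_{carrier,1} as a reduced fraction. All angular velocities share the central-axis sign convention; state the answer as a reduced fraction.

31/75

Stage 1: N_ring = 12 + 2·19 = 50
Stage 1: 12(ω_s−ω_c) = −50(ω_r−ω_c),  ω_s=0, ω_c=1
Stage 1: ω_r = 1 − (12/50)(0−1) = 31/25
  ⇒ ω_r¹/ω_c¹ = 31/25
Stage 2: N_ring = 30 + 2·15 = 60
Stage 2: 30(ω_s−ω_c) = −60(ω_r−ω_c),  ω_r=0, ω_s=1
Stage 2: 30(1−ω_c) = −60(0−ω_c)  ⇒  90ω_c = 30  ⇒  ω_c = 1/3
  ⇒ ω_c²/ω_s² = 1/3
Coupling ω_s² = ω_r¹ ⇒ overall = 31/25 × 1/3 = 31/75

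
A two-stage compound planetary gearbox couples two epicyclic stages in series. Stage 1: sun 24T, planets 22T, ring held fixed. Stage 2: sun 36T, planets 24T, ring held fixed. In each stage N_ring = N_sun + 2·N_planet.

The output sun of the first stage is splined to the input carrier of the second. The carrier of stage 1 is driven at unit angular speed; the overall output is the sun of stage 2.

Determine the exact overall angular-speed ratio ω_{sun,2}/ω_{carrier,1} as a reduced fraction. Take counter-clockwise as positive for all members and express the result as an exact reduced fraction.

Stage 1: N_ring = 24 + 2·22 = 68
Stage 1: 24(ω_s−ω_c) = −68(ω_r−ω_c),  ω_r=0, ω_c=1
Stage 1: ω_s = 1 − (68/24)(0−1) = 23/6
  ⇒ ω_s¹/ω_c¹ = 23/6
Stage 2: N_ring = 36 + 2·24 = 84
Stage 2: 36(ω_s−ω_c) = −84(ω_r−ω_c),  ω_r=0, ω_c=1
Stage 2: ω_s = 1 − (84/36)(0−1) = 10/3
  ⇒ ω_s²/ω_c² = 10/3
Coupling ω_c² = ω_s¹ ⇒ overall = 23/6 × 10/3 = 115/9

115/9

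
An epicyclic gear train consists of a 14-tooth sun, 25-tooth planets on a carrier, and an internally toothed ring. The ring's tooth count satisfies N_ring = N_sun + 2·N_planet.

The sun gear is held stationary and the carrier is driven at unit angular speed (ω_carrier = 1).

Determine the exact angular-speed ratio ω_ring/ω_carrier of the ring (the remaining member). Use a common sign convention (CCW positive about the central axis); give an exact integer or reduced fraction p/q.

N_ring = 14 + 2·25 = 64
14(ω_s−ω_c) = −64(ω_r−ω_c),  ω_s=0, ω_c=1
ω_r = 1 − (14/64)(0−1) = 39/32
ω_r/ω_c = 39/32

39/32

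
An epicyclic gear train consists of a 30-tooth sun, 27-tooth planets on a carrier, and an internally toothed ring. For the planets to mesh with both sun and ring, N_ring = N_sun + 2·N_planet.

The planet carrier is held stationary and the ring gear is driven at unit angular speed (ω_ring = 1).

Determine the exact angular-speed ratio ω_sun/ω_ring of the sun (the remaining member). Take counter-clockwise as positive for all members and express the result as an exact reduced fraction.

N_ring = 30 + 2·27 = 84
30(ω_s−ω_c) = −84(ω_r−ω_c),  ω_c=0, ω_r=1
ω_s = 0 − (84/30)(1−0) = -14/5
ω_s/ω_r = -14/5

-14/5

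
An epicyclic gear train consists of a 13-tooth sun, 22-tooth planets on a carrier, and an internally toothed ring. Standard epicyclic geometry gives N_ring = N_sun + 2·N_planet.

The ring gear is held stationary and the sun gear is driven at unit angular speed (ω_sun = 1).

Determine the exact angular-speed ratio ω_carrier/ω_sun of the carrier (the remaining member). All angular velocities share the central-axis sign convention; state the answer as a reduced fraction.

13/70

N_ring = 13 + 2·22 = 57
13(ω_s−ω_c) = −57(ω_r−ω_c),  ω_r=0, ω_s=1
13(1−ω_c) = −57(0−ω_c)  ⇒  70ω_c = 13  ⇒  ω_c = 13/70
ω_c/ω_s = 13/70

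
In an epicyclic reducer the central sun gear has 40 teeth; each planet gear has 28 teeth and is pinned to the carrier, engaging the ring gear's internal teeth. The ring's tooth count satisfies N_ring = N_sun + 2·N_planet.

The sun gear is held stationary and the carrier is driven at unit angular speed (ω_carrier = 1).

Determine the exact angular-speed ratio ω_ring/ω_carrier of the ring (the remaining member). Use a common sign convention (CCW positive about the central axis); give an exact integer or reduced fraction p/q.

N_ring = 40 + 2·28 = 96
40(ω_s−ω_c) = −96(ω_r−ω_c),  ω_s=0, ω_c=1
ω_r = 1 − (40/96)(0−1) = 17/12
ω_r/ω_c = 17/12

17/12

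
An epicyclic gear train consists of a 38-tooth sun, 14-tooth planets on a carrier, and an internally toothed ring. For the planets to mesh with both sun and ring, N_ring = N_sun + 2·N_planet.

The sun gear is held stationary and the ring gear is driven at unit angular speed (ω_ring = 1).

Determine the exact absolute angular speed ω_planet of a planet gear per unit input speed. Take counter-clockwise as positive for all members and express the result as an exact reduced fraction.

N_ring = 38 + 2·14 = 66
38(ω_s−ω_c) = −66(ω_r−ω_c),  ω_s=0, ω_r=1
38(0−ω_c) = −66(1−ω_c)  ⇒  104ω_c = 66  ⇒  ω_c = 33/52
sun–planet: 38·(0−33/52) = −14·(ω_p−ω_c)  ⇒  ω_p−ω_c = −(38/14)·(-33/52) = 627/364
ω_p = 33/52 + 627/364 = 33/14

33/14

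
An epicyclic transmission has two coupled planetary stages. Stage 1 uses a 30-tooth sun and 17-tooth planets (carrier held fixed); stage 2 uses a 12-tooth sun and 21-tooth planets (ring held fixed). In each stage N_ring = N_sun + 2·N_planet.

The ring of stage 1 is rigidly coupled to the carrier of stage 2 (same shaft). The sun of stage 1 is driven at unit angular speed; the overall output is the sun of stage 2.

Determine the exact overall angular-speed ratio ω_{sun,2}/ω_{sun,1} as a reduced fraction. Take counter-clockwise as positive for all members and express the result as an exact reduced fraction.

-165/64

Stage 1: N_ring = 30 + 2·17 = 64
Stage 1: 30(ω_s−ω_c) = −64(ω_r−ω_c),  ω_c=0, ω_s=1
Stage 1: ω_r = 0 − (30/64)(1−0) = -15/32
  ⇒ ω_r¹/ω_s¹ = -15/32
Stage 2: N_ring = 12 + 2·21 = 54
Stage 2: 12(ω_s−ω_c) = −54(ω_r−ω_c),  ω_r=0, ω_c=1
Stage 2: ω_s = 1 − (54/12)(0−1) = 11/2
  ⇒ ω_s²/ω_c² = 11/2
Coupling ω_c² = ω_r¹ ⇒ overall = -15/32 × 11/2 = -165/64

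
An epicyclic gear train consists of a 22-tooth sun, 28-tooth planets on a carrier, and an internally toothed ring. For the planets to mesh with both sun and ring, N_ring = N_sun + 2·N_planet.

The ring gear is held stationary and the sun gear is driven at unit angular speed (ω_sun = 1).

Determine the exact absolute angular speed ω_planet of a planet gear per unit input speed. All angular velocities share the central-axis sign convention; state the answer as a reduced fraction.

-11/28

N_ring = 22 + 2·28 = 78
22(ω_s−ω_c) = −78(ω_r−ω_c),  ω_r=0, ω_s=1
22(1−ω_c) = −78(0−ω_c)  ⇒  100ω_c = 22  ⇒  ω_c = 11/50
sun–planet: 22·(1−11/50) = −28·(ω_p−ω_c)  ⇒  ω_p−ω_c = −(22/28)·(39/50) = -429/700
ω_p = 11/50 − 429/700 = -11/28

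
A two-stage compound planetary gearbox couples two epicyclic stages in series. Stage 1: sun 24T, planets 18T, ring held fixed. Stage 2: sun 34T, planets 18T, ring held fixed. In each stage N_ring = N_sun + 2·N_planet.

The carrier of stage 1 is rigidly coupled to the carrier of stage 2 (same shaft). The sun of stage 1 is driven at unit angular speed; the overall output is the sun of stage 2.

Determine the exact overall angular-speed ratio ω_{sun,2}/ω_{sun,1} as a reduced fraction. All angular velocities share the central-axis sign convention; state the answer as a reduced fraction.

Stage 1: N_ring = 24 + 2·18 = 60
Stage 1: 24(ω_s−ω_c) = −60(ω_r−ω_c),  ω_r=0, ω_s=1
Stage 1: 24(1−ω_c) = −60(0−ω_c)  ⇒  84ω_c = 24  ⇒  ω_c = 2/7
  ⇒ ω_c¹/ω_s¹ = 2/7
Stage 2: N_ring = 34 + 2·18 = 70
Stage 2: 34(ω_s−ω_c) = −70(ω_r−ω_c),  ω_r=0, ω_c=1
Stage 2: ω_s = 1 − (70/34)(0−1) = 52/17
  ⇒ ω_s²/ω_c² = 52/17
Coupling ω_c² = ω_c¹ ⇒ overall = 2/7 × 52/17 = 104/119

104/119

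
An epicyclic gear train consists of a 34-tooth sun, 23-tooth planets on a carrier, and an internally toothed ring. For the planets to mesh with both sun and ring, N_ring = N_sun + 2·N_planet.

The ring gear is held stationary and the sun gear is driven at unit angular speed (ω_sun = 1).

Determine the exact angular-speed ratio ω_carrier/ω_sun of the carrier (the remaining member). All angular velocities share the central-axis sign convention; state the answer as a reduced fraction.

17/57

N_ring = 34 + 2·23 = 80
34(ω_s−ω_c) = −80(ω_r−ω_c),  ω_r=0, ω_s=1
34(1−ω_c) = −80(0−ω_c)  ⇒  114ω_c = 34  ⇒  ω_c = 17/57
ω_c/ω_s = 17/57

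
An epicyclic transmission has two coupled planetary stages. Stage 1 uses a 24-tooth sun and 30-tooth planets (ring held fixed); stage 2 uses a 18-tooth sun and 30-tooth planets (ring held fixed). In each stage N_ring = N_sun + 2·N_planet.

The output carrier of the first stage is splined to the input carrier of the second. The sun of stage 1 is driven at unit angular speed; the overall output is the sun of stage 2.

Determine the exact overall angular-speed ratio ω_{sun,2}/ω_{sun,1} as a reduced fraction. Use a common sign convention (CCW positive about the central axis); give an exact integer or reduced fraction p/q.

32/27

Stage 1: N_ring = 24 + 2·30 = 84
Stage 1: 24(ω_s−ω_c) = −84(ω_r−ω_c),  ω_r=0, ω_s=1
Stage 1: 24(1−ω_c) = −84(0−ω_c)  ⇒  108ω_c = 24  ⇒  ω_c = 2/9
  ⇒ ω_c¹/ω_s¹ = 2/9
Stage 2: N_ring = 18 + 2·30 = 78
Stage 2: 18(ω_s−ω_c) = −78(ω_r−ω_c),  ω_r=0, ω_c=1
Stage 2: ω_s = 1 − (78/18)(0−1) = 16/3
  ⇒ ω_s²/ω_c² = 16/3
Coupling ω_c² = ω_c¹ ⇒ overall = 2/9 × 16/3 = 32/27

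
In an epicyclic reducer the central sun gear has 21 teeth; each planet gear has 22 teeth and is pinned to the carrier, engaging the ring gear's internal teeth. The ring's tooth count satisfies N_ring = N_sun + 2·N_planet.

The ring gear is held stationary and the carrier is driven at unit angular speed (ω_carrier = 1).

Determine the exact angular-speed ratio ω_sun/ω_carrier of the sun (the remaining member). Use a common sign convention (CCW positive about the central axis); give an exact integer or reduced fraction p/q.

86/21

N_ring = 21 + 2·22 = 65
21(ω_s−ω_c) = −65(ω_r−ω_c),  ω_r=0, ω_c=1
ω_s = 1 − (65/21)(0−1) = 86/21
ω_s/ω_c = 86/21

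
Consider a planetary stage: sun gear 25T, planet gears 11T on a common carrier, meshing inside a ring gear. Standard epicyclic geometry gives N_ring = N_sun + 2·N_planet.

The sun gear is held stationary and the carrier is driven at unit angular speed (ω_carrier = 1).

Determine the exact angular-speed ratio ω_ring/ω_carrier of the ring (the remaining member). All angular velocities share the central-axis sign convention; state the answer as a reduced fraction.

72/47

N_ring = 25 + 2·11 = 47
25(ω_s−ω_c) = −47(ω_r−ω_c),  ω_s=0, ω_c=1
ω_r = 1 − (25/47)(0−1) = 72/47
ω_r/ω_c = 72/47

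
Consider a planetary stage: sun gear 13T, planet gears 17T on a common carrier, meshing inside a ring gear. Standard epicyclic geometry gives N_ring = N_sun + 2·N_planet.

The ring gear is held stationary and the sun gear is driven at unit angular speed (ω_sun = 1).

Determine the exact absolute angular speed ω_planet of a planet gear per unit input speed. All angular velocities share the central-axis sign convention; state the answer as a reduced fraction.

N_ring = 13 + 2·17 = 47
13(ω_s−ω_c) = −47(ω_r−ω_c),  ω_r=0, ω_s=1
13(1−ω_c) = −47(0−ω_c)  ⇒  60ω_c = 13  ⇒  ω_c = 13/60
sun–planet: 13·(1−13/60) = −17·(ω_p−ω_c)  ⇒  ω_p−ω_c = −(13/17)·(47/60) = -611/1020
ω_p = 13/60 − 611/1020 = -13/34

-13/34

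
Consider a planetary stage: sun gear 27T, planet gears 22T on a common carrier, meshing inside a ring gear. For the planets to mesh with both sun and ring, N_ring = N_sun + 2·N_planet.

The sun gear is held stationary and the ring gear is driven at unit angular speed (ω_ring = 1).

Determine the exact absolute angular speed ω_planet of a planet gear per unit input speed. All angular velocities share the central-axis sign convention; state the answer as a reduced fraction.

71/44

N_ring = 27 + 2·22 = 71
27(ω_s−ω_c) = −71(ω_r−ω_c),  ω_s=0, ω_r=1
27(0−ω_c) = −71(1−ω_c)  ⇒  98ω_c = 71  ⇒  ω_c = 71/98
sun–planet: 27·(0−71/98) = −22·(ω_p−ω_c)  ⇒  ω_p−ω_c = −(27/22)·(-71/98) = 1917/2156
ω_p = 71/98 + 1917/2156 = 71/44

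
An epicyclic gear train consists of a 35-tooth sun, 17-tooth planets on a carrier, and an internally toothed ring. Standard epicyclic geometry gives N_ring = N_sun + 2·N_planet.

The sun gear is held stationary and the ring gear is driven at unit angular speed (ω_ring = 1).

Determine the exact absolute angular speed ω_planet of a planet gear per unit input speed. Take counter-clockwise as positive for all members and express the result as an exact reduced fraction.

69/34

N_ring = 35 + 2·17 = 69
35(ω_s−ω_c) = −69(ω_r−ω_c),  ω_s=0, ω_r=1
35(0−ω_c) = −69(1−ω_c)  ⇒  104ω_c = 69  ⇒  ω_c = 69/104
sun–planet: 35·(0−69/104) = −17·(ω_p−ω_c)  ⇒  ω_p−ω_c = −(35/17)·(-69/104) = 2415/1768
ω_p = 69/104 + 2415/1768 = 69/34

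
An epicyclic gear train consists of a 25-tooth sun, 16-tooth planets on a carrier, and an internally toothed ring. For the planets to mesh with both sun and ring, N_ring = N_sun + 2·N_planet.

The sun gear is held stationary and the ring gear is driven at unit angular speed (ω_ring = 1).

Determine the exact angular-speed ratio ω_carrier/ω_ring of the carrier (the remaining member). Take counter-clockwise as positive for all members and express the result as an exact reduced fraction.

57/82

N_ring = 25 + 2·16 = 57
25(ω_s−ω_c) = −57(ω_r−ω_c),  ω_s=0, ω_r=1
25(0−ω_c) = −57(1−ω_c)  ⇒  82ω_c = 57  ⇒  ω_c = 57/82
ω_c/ω_r = 57/82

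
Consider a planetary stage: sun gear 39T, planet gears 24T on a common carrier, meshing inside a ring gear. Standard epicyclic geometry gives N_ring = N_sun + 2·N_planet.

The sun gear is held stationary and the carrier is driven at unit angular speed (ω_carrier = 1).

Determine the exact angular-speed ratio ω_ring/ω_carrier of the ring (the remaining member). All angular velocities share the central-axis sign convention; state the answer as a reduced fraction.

42/29

N_ring = 39 + 2·24 = 87
39(ω_s−ω_c) = −87(ω_r−ω_c),  ω_s=0, ω_c=1
ω_r = 1 − (39/87)(0−1) = 42/29
ω_r/ω_c = 42/29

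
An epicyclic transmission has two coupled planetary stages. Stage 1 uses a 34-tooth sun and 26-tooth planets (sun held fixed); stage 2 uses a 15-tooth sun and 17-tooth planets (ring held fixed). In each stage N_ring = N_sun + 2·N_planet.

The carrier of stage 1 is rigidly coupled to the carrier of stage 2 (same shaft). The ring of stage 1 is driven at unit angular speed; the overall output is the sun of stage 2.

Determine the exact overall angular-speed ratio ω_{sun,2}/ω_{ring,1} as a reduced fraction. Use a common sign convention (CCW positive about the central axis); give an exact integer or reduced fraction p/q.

688/225

Stage 1: N_ring = 34 + 2·26 = 86
Stage 1: 34(ω_s−ω_c) = −86(ω_r−ω_c),  ω_s=0, ω_r=1
Stage 1: 34(0−ω_c) = −86(1−ω_c)  ⇒  120ω_c = 86  ⇒  ω_c = 43/60
  ⇒ ω_c¹/ω_r¹ = 43/60
Stage 2: N_ring = 15 + 2·17 = 49
Stage 2: 15(ω_s−ω_c) = −49(ω_r−ω_c),  ω_r=0, ω_c=1
Stage 2: ω_s = 1 − (49/15)(0−1) = 64/15
  ⇒ ω_s²/ω_c² = 64/15
Coupling ω_c² = ω_c¹ ⇒ overall = 43/60 × 64/15 = 688/225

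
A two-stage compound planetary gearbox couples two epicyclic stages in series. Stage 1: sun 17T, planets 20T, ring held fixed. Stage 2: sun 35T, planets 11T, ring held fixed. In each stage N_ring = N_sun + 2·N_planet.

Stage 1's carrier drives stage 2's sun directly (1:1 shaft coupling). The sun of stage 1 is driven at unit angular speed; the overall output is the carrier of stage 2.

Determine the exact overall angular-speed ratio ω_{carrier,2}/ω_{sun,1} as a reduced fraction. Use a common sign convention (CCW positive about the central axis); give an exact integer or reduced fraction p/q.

595/6808

Stage 1: N_ring = 17 + 2·20 = 57
Stage 1: 17(ω_s−ω_c) = −57(ω_r−ω_c),  ω_r=0, ω_s=1
Stage 1: 17(1−ω_c) = −57(0−ω_c)  ⇒  74ω_c = 17  ⇒  ω_c = 17/74
  ⇒ ω_c¹/ω_s¹ = 17/74
Stage 2: N_ring = 35 + 2·11 = 57
Stage 2: 35(ω_s−ω_c) = −57(ω_r−ω_c),  ω_r=0, ω_s=1
Stage 2: 35(1−ω_c) = −57(0−ω_c)  ⇒  92ω_c = 35  ⇒  ω_c = 35/92
  ⇒ ω_c²/ω_s² = 35/92
Coupling ω_s² = ω_c¹ ⇒ overall = 17/74 × 35/92 = 595/6808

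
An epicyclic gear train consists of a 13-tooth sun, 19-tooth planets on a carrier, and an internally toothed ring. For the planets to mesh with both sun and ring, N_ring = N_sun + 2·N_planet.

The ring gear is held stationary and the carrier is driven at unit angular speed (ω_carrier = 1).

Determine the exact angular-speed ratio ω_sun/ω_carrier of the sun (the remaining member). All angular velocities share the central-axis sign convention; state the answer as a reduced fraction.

64/13

N_ring = 13 + 2·19 = 51
13(ω_s−ω_c) = −51(ω_r−ω_c),  ω_r=0, ω_c=1
ω_s = 1 − (51/13)(0−1) = 64/13
ω_s/ω_c = 64/13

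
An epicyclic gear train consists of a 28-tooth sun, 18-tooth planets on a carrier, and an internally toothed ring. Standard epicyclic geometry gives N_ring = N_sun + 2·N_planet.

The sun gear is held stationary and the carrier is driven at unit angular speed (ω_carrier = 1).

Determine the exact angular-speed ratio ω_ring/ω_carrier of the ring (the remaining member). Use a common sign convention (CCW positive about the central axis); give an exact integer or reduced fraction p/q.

N_ring = 28 + 2·18 = 64
28(ω_s−ω_c) = −64(ω_r−ω_c),  ω_s=0, ω_c=1
ω_r = 1 − (28/64)(0−1) = 23/16
ω_r/ω_c = 23/16

23/16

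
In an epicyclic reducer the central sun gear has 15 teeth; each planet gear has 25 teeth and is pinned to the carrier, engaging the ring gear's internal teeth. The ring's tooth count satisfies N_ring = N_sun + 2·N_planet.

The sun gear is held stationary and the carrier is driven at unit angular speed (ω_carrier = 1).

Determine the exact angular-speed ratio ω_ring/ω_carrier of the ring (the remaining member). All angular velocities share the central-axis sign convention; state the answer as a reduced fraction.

N_ring = 15 + 2·25 = 65
15(ω_s−ω_c) = −65(ω_r−ω_c),  ω_s=0, ω_c=1
ω_r = 1 − (15/65)(0−1) = 16/13
ω_r/ω_c = 16/13

16/13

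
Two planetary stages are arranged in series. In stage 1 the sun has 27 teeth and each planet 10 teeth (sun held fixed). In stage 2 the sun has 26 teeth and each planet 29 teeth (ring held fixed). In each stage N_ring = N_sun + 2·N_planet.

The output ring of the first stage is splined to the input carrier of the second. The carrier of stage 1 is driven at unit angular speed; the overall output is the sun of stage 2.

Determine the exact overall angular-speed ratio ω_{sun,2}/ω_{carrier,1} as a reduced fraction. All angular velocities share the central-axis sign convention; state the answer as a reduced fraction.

4070/611

Stage 1: N_ring = 27 + 2·10 = 47
Stage 1: 27(ω_s−ω_c) = −47(ω_r−ω_c),  ω_s=0, ω_c=1
Stage 1: ω_r = 1 − (27/47)(0−1) = 74/47
  ⇒ ω_r¹/ω_c¹ = 74/47
Stage 2: N_ring = 26 + 2·29 = 84
Stage 2: 26(ω_s−ω_c) = −84(ω_r−ω_c),  ω_r=0, ω_c=1
Stage 2: ω_s = 1 − (84/26)(0−1) = 55/13
  ⇒ ω_s²/ω_c² = 55/13
Coupling ω_c² = ω_r¹ ⇒ overall = 74/47 × 55/13 = 4070/611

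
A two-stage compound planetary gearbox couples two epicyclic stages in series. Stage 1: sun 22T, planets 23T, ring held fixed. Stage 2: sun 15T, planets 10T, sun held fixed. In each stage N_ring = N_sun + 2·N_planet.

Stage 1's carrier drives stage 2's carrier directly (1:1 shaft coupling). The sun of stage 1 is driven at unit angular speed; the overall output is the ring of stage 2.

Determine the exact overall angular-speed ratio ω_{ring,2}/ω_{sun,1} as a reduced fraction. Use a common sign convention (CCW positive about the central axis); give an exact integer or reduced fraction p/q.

Stage 1: N_ring = 22 + 2·23 = 68
Stage 1: 22(ω_s−ω_c) = −68(ω_r−ω_c),  ω_r=0, ω_s=1
Stage 1: 22(1−ω_c) = −68(0−ω_c)  ⇒  90ω_c = 22  ⇒  ω_c = 11/45
  ⇒ ω_c¹/ω_s¹ = 11/45
Stage 2: N_ring = 15 + 2·10 = 35
Stage 2: 15(ω_s−ω_c) = −35(ω_r−ω_c),  ω_s=0, ω_c=1
Stage 2: ω_r = 1 − (15/35)(0−1) = 10/7
  ⇒ ω_r²/ω_c² = 10/7
Coupling ω_c² = ω_c¹ ⇒ overall = 11/45 × 10/7 = 22/63

22/63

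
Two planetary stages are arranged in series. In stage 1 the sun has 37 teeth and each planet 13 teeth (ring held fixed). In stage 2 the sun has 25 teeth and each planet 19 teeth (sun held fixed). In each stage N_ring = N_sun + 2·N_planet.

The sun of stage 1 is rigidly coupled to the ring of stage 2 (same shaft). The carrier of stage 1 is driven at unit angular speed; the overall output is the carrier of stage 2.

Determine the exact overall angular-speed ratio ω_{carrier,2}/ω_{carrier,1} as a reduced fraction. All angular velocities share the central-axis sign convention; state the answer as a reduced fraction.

Stage 1: N_ring = 37 + 2·13 = 63
Stage 1: 37(ω_s−ω_c) = −63(ω_r−ω_c),  ω_r=0, ω_c=1
Stage 1: ω_s = 1 − (63/37)(0−1) = 100/37
  ⇒ ω_s¹/ω_c¹ = 100/37
Stage 2: N_ring = 25 + 2·19 = 63
Stage 2: 25(ω_s−ω_c) = −63(ω_r−ω_c),  ω_s=0, ω_r=1
Stage 2: 25(0−ω_c) = −63(1−ω_c)  ⇒  88ω_c = 63  ⇒  ω_c = 63/88
  ⇒ ω_c²/ω_r² = 63/88
Coupling ω_r² = ω_s¹ ⇒ overall = 100/37 × 63/88 = 1575/814

1575/814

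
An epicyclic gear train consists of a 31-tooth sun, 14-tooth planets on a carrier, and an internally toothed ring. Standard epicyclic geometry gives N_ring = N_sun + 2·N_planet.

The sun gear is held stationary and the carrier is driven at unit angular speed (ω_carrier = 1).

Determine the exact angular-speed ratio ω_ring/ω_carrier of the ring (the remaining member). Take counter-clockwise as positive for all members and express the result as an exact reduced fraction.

N_ring = 31 + 2·14 = 59
31(ω_s−ω_c) = −59(ω_r−ω_c),  ω_s=0, ω_c=1
ω_r = 1 − (31/59)(0−1) = 90/59
ω_r/ω_c = 90/59

90/59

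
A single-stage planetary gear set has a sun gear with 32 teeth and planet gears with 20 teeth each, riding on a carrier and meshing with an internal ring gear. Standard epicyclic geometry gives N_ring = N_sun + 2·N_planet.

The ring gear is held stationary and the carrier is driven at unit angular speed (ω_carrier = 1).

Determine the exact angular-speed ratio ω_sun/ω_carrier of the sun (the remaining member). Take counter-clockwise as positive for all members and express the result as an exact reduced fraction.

13/4

N_ring = 32 + 2·20 = 72
32(ω_s−ω_c) = −72(ω_r−ω_c),  ω_r=0, ω_c=1
ω_s = 1 − (72/32)(0−1) = 13/4
ω_s/ω_c = 13/4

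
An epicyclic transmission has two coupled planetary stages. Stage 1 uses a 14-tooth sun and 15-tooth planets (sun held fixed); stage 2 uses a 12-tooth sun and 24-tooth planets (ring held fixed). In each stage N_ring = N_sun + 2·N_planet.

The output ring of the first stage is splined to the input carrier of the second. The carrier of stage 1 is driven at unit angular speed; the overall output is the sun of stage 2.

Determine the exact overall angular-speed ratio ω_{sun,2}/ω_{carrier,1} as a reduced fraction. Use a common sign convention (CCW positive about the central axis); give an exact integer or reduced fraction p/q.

87/11

Stage 1: N_ring = 14 + 2·15 = 44
Stage 1: 14(ω_s−ω_c) = −44(ω_r−ω_c),  ω_s=0, ω_c=1
Stage 1: ω_r = 1 − (14/44)(0−1) = 29/22
  ⇒ ω_r¹/ω_c¹ = 29/22
Stage 2: N_ring = 12 + 2·24 = 60
Stage 2: 12(ω_s−ω_c) = −60(ω_r−ω_c),  ω_r=0, ω_c=1
Stage 2: ω_s = 1 − (60/12)(0−1) = 6
  ⇒ ω_s²/ω_c² = 6
Coupling ω_c² = ω_r¹ ⇒ overall = 29/22 × 6 = 87/11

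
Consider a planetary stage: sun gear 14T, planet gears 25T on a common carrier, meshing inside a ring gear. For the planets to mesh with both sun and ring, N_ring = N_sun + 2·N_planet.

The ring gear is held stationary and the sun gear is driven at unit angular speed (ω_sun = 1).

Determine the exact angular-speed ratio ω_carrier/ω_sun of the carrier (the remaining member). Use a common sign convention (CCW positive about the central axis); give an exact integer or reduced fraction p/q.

7/39

N_ring = 14 + 2·25 = 64
14(ω_s−ω_c) = −64(ω_r−ω_c),  ω_r=0, ω_s=1
14(1−ω_c) = −64(0−ω_c)  ⇒  78ω_c = 14  ⇒  ω_c = 7/39
ω_c/ω_s = 7/39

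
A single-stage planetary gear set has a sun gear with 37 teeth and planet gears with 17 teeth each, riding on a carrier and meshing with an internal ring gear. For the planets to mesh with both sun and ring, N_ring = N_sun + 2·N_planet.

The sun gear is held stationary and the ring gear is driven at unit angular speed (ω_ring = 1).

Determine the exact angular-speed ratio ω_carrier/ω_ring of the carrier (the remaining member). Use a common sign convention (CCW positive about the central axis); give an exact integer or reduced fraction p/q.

N_ring = 37 + 2·17 = 71
37(ω_s−ω_c) = −71(ω_r−ω_c),  ω_s=0, ω_r=1
37(0−ω_c) = −71(1−ω_c)  ⇒  108ω_c = 71  ⇒  ω_c = 71/108
ω_c/ω_r = 71/108

71/108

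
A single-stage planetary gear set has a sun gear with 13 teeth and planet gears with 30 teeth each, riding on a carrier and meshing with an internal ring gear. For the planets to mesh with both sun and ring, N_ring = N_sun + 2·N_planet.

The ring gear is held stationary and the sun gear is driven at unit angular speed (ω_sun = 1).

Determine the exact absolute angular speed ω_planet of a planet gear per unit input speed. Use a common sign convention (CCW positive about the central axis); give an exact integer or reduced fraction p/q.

N_ring = 13 + 2·30 = 73
13(ω_s−ω_c) = −73(ω_r−ω_c),  ω_r=0, ω_s=1
13(1−ω_c) = −73(0−ω_c)  ⇒  86ω_c = 13  ⇒  ω_c = 13/86
sun–planet: 13·(1−13/86) = −30·(ω_p−ω_c)  ⇒  ω_p−ω_c = −(13/30)·(73/86) = -949/2580
ω_p = 13/86 − 949/2580 = -13/60

-13/60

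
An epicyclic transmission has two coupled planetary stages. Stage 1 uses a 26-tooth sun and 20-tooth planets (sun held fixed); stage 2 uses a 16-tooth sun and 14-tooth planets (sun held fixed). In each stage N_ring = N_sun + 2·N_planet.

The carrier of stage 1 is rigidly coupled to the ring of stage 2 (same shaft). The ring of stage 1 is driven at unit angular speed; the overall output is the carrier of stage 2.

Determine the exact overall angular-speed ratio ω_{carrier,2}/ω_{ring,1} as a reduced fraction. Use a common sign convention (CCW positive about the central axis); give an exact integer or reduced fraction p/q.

121/230

Stage 1: N_ring = 26 + 2·20 = 66
Stage 1: 26(ω_s−ω_c) = −66(ω_r−ω_c),  ω_s=0, ω_r=1
Stage 1: 26(0−ω_c) = −66(1−ω_c)  ⇒  92ω_c = 66  ⇒  ω_c = 33/46
  ⇒ ω_c¹/ω_r¹ = 33/46
Stage 2: N_ring = 16 + 2·14 = 44
Stage 2: 16(ω_s−ω_c) = −44(ω_r−ω_c),  ω_s=0, ω_r=1
Stage 2: 16(0−ω_c) = −44(1−ω_c)  ⇒  60ω_c = 44  ⇒  ω_c = 11/15
  ⇒ ω_c²/ω_r² = 11/15
Coupling ω_r² = ω_c¹ ⇒ overall = 33/46 × 11/15 = 121/230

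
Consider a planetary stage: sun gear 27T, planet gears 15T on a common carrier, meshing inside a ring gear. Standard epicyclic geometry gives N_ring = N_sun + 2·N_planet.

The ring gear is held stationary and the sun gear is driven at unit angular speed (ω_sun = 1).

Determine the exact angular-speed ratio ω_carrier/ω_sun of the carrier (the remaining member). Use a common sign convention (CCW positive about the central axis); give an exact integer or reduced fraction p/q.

N_ring = 27 + 2·15 = 57
27(ω_s−ω_c) = −57(ω_r−ω_c),  ω_r=0, ω_s=1
27(1−ω_c) = −57(0−ω_c)  ⇒  84ω_c = 27  ⇒  ω_c = 9/28
ω_c/ω_s = 9/28

9/28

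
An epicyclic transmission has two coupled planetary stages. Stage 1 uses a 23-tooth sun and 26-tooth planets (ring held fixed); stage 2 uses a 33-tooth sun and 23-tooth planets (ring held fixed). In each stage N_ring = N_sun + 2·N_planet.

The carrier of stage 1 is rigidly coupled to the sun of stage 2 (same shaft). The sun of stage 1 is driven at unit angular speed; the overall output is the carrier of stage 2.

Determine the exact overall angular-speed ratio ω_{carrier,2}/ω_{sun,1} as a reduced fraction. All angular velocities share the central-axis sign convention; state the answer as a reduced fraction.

759/10976

Stage 1: N_ring = 23 + 2·26 = 75
Stage 1: 23(ω_s−ω_c) = −75(ω_r−ω_c),  ω_r=0, ω_s=1
Stage 1: 23(1−ω_c) = −75(0−ω_c)  ⇒  98ω_c = 23  ⇒  ω_c = 23/98
  ⇒ ω_c¹/ω_s¹ = 23/98
Stage 2: N_ring = 33 + 2·23 = 79
Stage 2: 33(ω_s−ω_c) = −79(ω_r−ω_c),  ω_r=0, ω_s=1
Stage 2: 33(1−ω_c) = −79(0−ω_c)  ⇒  112ω_c = 33  ⇒  ω_c = 33/112
  ⇒ ω_c²/ω_s² = 33/112
Coupling ω_s² = ω_c¹ ⇒ overall = 23/98 × 33/112 = 759/10976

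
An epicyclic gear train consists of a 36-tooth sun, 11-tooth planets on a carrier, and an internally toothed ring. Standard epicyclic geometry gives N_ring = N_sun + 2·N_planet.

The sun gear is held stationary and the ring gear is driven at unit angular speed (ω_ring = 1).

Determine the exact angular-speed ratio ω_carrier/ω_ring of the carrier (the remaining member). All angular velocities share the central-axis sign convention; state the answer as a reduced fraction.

29/47

N_ring = 36 + 2·11 = 58
36(ω_s−ω_c) = −58(ω_r−ω_c),  ω_s=0, ω_r=1
36(0−ω_c) = −58(1−ω_c)  ⇒  94ω_c = 58  ⇒  ω_c = 29/47
ω_c/ω_r = 29/47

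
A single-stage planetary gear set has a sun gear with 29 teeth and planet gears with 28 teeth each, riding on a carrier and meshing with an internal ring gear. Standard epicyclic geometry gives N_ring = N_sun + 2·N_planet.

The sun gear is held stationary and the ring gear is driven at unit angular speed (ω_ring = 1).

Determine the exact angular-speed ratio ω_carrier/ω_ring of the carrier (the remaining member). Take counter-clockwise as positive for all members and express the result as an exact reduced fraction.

85/114

N_ring = 29 + 2·28 = 85
29(ω_s−ω_c) = −85(ω_r−ω_c),  ω_s=0, ω_r=1
29(0−ω_c) = −85(1−ω_c)  ⇒  114ω_c = 85  ⇒  ω_c = 85/114
ω_c/ω_r = 85/114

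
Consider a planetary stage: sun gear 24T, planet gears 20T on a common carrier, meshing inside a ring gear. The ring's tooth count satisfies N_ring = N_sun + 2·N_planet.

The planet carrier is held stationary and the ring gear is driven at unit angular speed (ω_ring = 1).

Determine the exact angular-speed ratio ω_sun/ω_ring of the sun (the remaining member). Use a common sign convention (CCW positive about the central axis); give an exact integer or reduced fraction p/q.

-8/3

N_ring = 24 + 2·20 = 64
24(ω_s−ω_c) = −64(ω_r−ω_c),  ω_c=0, ω_r=1
ω_s = 0 − (64/24)(1−0) = -8/3
ω_s/ω_r = -8/3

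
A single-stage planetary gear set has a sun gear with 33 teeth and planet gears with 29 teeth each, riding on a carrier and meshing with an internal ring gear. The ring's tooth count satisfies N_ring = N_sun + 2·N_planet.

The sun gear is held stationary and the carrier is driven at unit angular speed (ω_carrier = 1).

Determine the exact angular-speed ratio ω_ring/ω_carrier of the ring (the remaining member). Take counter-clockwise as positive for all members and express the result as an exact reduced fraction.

124/91

N_ring = 33 + 2·29 = 91
33(ω_s−ω_c) = −91(ω_r−ω_c),  ω_s=0, ω_c=1
ω_r = 1 − (33/91)(0−1) = 124/91
ω_r/ω_c = 124/91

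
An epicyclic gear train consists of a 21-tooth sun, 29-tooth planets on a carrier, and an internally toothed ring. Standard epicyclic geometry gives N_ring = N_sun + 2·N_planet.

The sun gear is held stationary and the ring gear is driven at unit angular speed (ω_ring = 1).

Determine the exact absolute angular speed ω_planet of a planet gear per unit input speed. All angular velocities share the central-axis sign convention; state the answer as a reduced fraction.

N_ring = 21 + 2·29 = 79
21(ω_s−ω_c) = −79(ω_r−ω_c),  ω_s=0, ω_r=1
21(0−ω_c) = −79(1−ω_c)  ⇒  100ω_c = 79  ⇒  ω_c = 79/100
sun–planet: 21·(0−79/100) = −29·(ω_p−ω_c)  ⇒  ω_p−ω_c = −(21/29)·(-79/100) = 1659/2900
ω_p = 79/100 + 1659/2900 = 79/58

79/58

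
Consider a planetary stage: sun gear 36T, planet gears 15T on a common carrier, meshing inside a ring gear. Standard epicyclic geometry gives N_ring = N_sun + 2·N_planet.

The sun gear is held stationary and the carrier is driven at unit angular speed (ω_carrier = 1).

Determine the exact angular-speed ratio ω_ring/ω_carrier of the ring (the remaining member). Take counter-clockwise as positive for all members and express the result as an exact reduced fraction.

N_ring = 36 + 2·15 = 66
36(ω_s−ω_c) = −66(ω_r−ω_c),  ω_s=0, ω_c=1
ω_r = 1 − (36/66)(0−1) = 17/11
ω_r/ω_c = 17/11

17/11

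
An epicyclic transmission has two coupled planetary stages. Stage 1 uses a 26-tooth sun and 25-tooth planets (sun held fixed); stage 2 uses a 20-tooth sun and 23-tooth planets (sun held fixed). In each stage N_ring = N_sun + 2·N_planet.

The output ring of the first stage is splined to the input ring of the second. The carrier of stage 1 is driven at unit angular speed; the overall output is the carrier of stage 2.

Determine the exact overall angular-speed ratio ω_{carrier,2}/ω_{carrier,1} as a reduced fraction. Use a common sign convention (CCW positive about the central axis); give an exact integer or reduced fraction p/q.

1683/1634

Stage 1: N_ring = 26 + 2·25 = 76
Stage 1: 26(ω_s−ω_c) = −76(ω_r−ω_c),  ω_s=0, ω_c=1
Stage 1: ω_r = 1 − (26/76)(0−1) = 51/38
  ⇒ ω_r¹/ω_c¹ = 51/38
Stage 2: N_ring = 20 + 2·23 = 66
Stage 2: 20(ω_s−ω_c) = −66(ω_r−ω_c),  ω_s=0, ω_r=1
Stage 2: 20(0−ω_c) = −66(1−ω_c)  ⇒  86ω_c = 66  ⇒  ω_c = 33/43
  ⇒ ω_c²/ω_r² = 33/43
Coupling ω_r² = ω_r¹ ⇒ overall = 51/38 × 33/43 = 1683/1634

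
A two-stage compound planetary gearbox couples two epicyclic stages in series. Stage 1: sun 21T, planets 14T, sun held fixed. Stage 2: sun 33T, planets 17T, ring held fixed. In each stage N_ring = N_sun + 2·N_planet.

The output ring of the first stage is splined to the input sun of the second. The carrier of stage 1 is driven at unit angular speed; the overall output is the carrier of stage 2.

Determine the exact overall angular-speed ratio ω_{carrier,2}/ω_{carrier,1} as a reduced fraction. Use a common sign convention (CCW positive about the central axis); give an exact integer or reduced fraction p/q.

33/70

Stage 1: N_ring = 21 + 2·14 = 49
Stage 1: 21(ω_s−ω_c) = −49(ω_r−ω_c),  ω_s=0, ω_c=1
Stage 1: ω_r = 1 − (21/49)(0−1) = 10/7
  ⇒ ω_r¹/ω_c¹ = 10/7
Stage 2: N_ring = 33 + 2·17 = 67
Stage 2: 33(ω_s−ω_c) = −67(ω_r−ω_c),  ω_r=0, ω_s=1
Stage 2: 33(1−ω_c) = −67(0−ω_c)  ⇒  100ω_c = 33  ⇒  ω_c = 33/100
  ⇒ ω_c²/ω_s² = 33/100
Coupling ω_s² = ω_r¹ ⇒ overall = 10/7 × 33/100 = 33/70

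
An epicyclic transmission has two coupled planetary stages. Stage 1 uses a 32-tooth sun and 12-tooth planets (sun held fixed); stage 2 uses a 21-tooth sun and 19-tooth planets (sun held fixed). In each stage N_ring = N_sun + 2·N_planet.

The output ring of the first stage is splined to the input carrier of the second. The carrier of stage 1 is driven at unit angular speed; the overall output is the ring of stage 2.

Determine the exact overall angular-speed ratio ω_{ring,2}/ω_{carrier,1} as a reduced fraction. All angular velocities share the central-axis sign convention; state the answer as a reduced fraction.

880/413

Stage 1: N_ring = 32 + 2·12 = 56
Stage 1: 32(ω_s−ω_c) = −56(ω_r−ω_c),  ω_s=0, ω_c=1
Stage 1: ω_r = 1 − (32/56)(0−1) = 11/7
  ⇒ ω_r¹/ω_c¹ = 11/7
Stage 2: N_ring = 21 + 2·19 = 59
Stage 2: 21(ω_s−ω_c) = −59(ω_r−ω_c),  ω_s=0, ω_c=1
Stage 2: ω_r = 1 − (21/59)(0−1) = 80/59
  ⇒ ω_r²/ω_c² = 80/59
Coupling ω_c² = ω_r¹ ⇒ overall = 11/7 × 80/59 = 880/413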